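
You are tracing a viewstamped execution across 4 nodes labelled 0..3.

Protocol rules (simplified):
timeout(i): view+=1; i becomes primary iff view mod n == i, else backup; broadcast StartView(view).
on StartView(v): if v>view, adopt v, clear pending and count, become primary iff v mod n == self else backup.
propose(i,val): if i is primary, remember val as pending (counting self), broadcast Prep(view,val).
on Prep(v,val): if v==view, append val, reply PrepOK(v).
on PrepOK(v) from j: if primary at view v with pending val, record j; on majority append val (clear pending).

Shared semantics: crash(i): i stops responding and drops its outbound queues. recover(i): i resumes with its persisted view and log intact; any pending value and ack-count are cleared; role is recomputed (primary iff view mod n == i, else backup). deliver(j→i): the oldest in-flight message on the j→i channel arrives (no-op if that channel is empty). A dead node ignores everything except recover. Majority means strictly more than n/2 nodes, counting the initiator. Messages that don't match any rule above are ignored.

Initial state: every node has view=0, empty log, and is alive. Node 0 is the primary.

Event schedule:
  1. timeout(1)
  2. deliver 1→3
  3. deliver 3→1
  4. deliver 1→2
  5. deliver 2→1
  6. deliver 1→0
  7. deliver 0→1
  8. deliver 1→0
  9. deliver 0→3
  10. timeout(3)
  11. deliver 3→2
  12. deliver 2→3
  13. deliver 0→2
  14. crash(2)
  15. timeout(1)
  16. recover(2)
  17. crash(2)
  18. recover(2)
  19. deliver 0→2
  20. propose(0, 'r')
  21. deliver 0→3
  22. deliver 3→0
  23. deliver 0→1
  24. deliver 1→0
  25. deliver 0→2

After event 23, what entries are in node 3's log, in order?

empty

after 1 — timeout(1): n1:prim/v1/[-]
after 2 — deliver 1→3: n3:back/v1/[-]
after 3 — deliver 3→1: ·
after 4 — deliver 1→2: n2:back/v1/[-]
after 5 — deliver 2→1: ·
after 6 — deliver 1→0: n0:back/v1/[-]
after 7 — deliver 0→1: ·
after 8 — deliver 1→0: ·
after 9 — deliver 0→3: ·
after 10 — timeout(3): n3:back/v2/[-]
after 11 — deliver 3→2: n2:prim/v2/[-]
after 12 — deliver 2→3: ·
after 13 — deliver 0→2: ·
after 14 — crash(2): n2:✗prim/v2/[-]
after 15 — timeout(1): n1:back/v2/[-]
after 16 — recover(2): n2:prim/v2/[-]
after 17 — crash(2): n2:✗prim/v2/[-]
after 18 — recover(2): n2:prim/v2/[-]
after 19 — deliver 0→2: ·
after 20 — propose(0,'r'): ·
after 21 — deliver 0→3: ·
after 22 — deliver 3→0: n0:back/v2/[-]
after 23 — deliver 0→1: ·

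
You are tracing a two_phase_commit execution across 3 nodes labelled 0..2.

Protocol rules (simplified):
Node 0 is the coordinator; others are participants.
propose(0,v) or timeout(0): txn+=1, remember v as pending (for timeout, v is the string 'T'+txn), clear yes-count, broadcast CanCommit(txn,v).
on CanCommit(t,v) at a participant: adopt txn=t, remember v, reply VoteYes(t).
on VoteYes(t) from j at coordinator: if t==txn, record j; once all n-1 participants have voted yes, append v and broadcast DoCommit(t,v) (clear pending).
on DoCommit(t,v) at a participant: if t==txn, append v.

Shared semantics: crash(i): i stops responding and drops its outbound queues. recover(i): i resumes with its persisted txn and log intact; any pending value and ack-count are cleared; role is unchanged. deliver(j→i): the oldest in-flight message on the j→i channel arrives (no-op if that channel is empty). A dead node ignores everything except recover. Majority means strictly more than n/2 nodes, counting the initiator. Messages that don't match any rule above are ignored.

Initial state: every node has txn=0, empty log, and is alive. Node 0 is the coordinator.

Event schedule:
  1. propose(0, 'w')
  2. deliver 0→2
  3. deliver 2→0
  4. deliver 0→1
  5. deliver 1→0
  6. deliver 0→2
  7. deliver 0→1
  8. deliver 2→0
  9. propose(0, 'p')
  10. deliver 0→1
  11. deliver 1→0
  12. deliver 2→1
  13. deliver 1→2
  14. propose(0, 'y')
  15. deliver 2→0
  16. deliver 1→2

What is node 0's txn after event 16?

step 1 propose(0,'w'): 0={coor,t=1,log=-}
step 2 deliver 0→2: 2={part,t=1,log=-}
step 3 deliver 2→0: —
step 4 deliver 0→1: 1={part,t=1,log=-}
step 5 deliver 1→0: 0={coor,t=1,log=w}
step 6 deliver 0→2: 2={part,t=1,log=w}
step 7 deliver 0→1: 1={part,t=1,log=w}
step 8 deliver 2→0: —
step 9 propose(0,'p'): 0={coor,t=2,log=w}
step 10 deliver 0→1: 1={part,t=2,log=w}
step 11 deliver 1→0: —
step 12 deliver 2→1: —
step 13 deliver 1→2: —
step 14 propose(0,'y'): 0={coor,t=3,log=w}
step 15 deliver 2→0: —
step 16 deliver 1→2: —

3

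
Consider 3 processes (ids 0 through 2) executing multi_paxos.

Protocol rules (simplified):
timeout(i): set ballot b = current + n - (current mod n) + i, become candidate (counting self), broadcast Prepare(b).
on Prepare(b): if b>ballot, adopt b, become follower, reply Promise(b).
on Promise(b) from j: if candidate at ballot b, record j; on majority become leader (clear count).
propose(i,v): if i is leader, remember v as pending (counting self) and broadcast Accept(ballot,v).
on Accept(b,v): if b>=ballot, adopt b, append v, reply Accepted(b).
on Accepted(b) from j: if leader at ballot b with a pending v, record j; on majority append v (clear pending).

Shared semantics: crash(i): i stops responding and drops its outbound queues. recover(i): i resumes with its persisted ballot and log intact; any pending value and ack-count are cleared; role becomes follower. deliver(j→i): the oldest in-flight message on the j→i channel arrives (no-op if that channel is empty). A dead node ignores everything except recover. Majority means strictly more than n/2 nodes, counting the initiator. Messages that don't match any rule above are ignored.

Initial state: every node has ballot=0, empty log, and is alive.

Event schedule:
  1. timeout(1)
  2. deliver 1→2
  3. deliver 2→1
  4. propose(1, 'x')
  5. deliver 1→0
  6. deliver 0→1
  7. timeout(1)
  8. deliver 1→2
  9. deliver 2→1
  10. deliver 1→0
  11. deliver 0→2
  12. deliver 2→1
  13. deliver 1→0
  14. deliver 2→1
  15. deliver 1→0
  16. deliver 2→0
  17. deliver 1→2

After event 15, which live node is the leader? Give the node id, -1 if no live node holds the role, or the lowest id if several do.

-1

step 1 timeout(1): 1={cand,b=4,log=-}
step 2 deliver 1→2: 2={foll,b=4,log=-}
step 3 deliver 2→1: 1={lead,b=4,log=-}
step 4 propose(1,'x'): —
step 5 deliver 1→0: 0={foll,b=4,log=-}
step 6 deliver 0→1: —
step 7 timeout(1): 1={cand,b=7,log=-}
step 8 deliver 1→2: 2={foll,b=4,log=x}
step 9 deliver 2→1: —
step 10 deliver 1→0: 0={foll,b=4,log=x}
step 11 deliver 0→2: —
step 12 deliver 2→1: —
step 13 deliver 1→0: 0={foll,b=7,log=x}
step 14 deliver 2→1: —
step 15 deliver 1→0: —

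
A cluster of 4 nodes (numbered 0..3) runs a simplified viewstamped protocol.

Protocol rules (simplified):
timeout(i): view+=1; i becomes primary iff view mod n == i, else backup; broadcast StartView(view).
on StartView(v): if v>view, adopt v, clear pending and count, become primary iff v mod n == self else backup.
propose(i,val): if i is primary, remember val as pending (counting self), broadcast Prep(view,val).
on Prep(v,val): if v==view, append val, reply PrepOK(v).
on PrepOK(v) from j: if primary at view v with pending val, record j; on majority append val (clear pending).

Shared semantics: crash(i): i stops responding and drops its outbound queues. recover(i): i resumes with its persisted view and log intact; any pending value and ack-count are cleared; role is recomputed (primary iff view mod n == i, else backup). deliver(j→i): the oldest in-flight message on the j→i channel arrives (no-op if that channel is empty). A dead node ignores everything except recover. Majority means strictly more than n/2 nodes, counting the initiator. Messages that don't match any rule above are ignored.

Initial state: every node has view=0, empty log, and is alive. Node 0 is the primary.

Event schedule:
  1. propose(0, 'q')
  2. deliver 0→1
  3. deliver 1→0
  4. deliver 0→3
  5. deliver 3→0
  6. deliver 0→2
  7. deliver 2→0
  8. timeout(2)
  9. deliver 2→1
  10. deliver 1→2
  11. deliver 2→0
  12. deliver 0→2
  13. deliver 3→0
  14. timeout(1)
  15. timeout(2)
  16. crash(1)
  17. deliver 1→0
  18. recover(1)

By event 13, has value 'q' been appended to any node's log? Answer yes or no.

yes

1. propose(0,'q'):  nop
2. deliver 0→1:  <1:back v0 q>
3. deliver 1→0:  nop
4. deliver 0→3:  <3:back v0 q>
5. deliver 3→0:  <0:prim v0 q>
6. deliver 0→2:  <2:back v0 q>
7. deliver 2→0:  nop
8. timeout(2):  <2:back v1 q>
9. deliver 2→1:  <1:prim v1 q>
10. deliver 1→2:  nop
11. deliver 2→0:  <0:back v1 q>
12. deliver 0→2:  nop
13. deliver 3→0:  nop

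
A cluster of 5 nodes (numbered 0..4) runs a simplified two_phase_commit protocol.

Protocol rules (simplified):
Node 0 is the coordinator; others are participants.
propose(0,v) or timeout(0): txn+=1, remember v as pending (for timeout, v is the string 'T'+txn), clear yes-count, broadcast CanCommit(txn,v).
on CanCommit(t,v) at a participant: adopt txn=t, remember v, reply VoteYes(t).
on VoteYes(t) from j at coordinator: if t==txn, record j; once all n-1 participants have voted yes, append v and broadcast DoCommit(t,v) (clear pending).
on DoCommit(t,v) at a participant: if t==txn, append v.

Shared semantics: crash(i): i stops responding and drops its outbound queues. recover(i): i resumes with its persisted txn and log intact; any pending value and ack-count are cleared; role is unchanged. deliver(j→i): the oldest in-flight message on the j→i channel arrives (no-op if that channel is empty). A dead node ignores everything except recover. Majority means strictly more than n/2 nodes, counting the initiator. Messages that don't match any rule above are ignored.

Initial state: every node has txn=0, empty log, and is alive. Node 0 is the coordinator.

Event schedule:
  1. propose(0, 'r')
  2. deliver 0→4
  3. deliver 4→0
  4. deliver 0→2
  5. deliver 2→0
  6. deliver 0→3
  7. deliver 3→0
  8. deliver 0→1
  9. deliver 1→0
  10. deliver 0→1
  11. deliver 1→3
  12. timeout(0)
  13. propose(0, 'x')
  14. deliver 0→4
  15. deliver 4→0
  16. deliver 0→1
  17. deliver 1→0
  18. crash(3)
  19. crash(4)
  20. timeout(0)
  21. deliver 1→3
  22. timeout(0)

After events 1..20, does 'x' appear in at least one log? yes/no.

e1 propose(0,'r'): 0[coor,t=1,-]
e2 deliver 0→4: 4[part,t=1,-]
e3 deliver 4→0: ·
e4 deliver 0→2: 2[part,t=1,-]
e5 deliver 2→0: ·
e6 deliver 0→3: 3[part,t=1,-]
e7 deliver 3→0: ·
e8 deliver 0→1: 1[part,t=1,-]
e9 deliver 1→0: 0[coor,t=1,r]
e10 deliver 0→1: 1[part,t=1,r]
e11 deliver 1→3: ·
e12 timeout(0): 0[coor,t=2,r]
e13 propose(0,'x'): 0[coor,t=3,r]
e14 deliver 0→4: 4[part,t=1,r]
e15 deliver 4→0: ·
e16 deliver 0→1: 1[part,t=2,r]
e17 deliver 1→0: ·
e18 crash(3): 3[✗part,t=1,-]
e19 crash(4): 4[✗part,t=1,r]
e20 timeout(0): 0[coor,t=4,r]

no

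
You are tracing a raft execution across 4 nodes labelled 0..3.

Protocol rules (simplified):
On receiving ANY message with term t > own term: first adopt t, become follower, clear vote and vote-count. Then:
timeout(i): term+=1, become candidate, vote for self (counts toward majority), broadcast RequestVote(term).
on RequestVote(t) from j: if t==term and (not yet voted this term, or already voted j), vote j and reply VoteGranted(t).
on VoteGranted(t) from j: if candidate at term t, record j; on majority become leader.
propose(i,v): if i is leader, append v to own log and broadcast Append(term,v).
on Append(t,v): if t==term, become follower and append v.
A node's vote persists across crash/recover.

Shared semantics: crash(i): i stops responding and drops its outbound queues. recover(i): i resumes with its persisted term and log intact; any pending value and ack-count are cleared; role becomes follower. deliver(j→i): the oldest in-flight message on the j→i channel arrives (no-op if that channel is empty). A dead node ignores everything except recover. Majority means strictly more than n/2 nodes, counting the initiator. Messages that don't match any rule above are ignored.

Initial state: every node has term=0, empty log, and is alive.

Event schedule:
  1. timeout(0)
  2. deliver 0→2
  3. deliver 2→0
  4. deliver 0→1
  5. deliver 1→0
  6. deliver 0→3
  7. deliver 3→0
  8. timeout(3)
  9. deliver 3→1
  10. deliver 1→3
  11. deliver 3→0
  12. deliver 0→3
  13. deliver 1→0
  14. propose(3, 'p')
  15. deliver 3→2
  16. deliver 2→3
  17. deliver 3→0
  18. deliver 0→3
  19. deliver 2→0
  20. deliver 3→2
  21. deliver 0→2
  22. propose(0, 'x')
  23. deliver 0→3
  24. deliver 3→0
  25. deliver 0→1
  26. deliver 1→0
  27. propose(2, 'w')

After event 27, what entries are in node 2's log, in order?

p

e1 timeout(0): 0[cand,t=1,-]
e2 deliver 0→2: 2[foll,t=1,-]
e3 deliver 2→0: ·
e4 deliver 0→1: 1[foll,t=1,-]
e5 deliver 1→0: 0[lead,t=1,-]
e6 deliver 0→3: 3[foll,t=1,-]
e7 deliver 3→0: ·
e8 timeout(3): 3[cand,t=2,-]
e9 deliver 3→1: 1[foll,t=2,-]
e10 deliver 1→3: ·
e11 deliver 3→0: 0[foll,t=2,-]
e12 deliver 0→3: 3[lead,t=2,-]
e13 deliver 1→0: ·
e14 propose(3,'p'): 3[lead,t=2,p]
e15 deliver 3→2: 2[foll,t=2,-]
e16 deliver 2→3: ·
e17 deliver 3→0: 0[foll,t=2,p]
e18 deliver 0→3: ·
e19 deliver 2→0: ·
e20 deliver 3→2: 2[foll,t=2,p]
e21 deliver 0→2: ·
e22 propose(0,'x'): ·
e23 deliver 0→3: ·
e24 deliver 3→0: ·
e25 deliver 0→1: ·
e26 deliver 1→0: ·
e27 propose(2,'w'): ·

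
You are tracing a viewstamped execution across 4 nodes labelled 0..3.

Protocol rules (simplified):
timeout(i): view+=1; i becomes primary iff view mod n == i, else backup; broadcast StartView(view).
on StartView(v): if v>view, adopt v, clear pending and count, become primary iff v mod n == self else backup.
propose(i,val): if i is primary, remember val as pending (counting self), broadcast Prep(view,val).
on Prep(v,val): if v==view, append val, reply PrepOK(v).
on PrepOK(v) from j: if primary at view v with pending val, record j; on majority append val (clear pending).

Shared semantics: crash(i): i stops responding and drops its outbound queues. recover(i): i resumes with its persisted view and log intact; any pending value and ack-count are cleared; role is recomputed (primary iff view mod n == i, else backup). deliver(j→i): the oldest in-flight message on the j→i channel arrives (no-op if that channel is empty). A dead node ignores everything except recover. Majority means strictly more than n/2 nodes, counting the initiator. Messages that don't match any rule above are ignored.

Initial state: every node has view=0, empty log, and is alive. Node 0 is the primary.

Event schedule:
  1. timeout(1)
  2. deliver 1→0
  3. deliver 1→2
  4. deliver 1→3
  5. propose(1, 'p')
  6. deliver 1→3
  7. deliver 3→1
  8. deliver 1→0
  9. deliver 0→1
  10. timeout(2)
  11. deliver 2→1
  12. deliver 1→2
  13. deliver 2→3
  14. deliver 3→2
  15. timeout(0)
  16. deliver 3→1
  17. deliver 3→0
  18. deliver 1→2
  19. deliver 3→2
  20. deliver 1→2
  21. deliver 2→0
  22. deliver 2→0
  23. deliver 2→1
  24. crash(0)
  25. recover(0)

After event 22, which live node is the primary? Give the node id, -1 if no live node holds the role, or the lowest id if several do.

after 1 — timeout(1): n1:prim/v1/[-]
after 2 — deliver 1→0: n0:back/v1/[-]
after 3 — deliver 1→2: n2:back/v1/[-]
after 4 — deliver 1→3: n3:back/v1/[-]
after 5 — propose(1,'p'): ·
after 6 — deliver 1→3: n3:back/v1/[p]
after 7 — deliver 3→1: ·
after 8 — deliver 1→0: n0:back/v1/[p]
after 9 — deliver 0→1: n1:prim/v1/[p]
after 10 — timeout(2): n2:prim/v2/[-]
after 11 — deliver 2→1: n1:back/v2/[p]
after 12 — deliver 1→2: ·
after 13 — deliver 2→3: n3:back/v2/[p]
after 14 — deliver 3→2: ·
after 15 — timeout(0): n0:back/v2/[p]
after 16 — deliver 3→1: ·
after 17 — deliver 3→0: ·
after 18 — deliver 1→2: ·
after 19 — deliver 3→2: ·
after 20 — deliver 1→2: ·
after 21 — deliver 2→0: ·
after 22 — deliver 2→0: ·

2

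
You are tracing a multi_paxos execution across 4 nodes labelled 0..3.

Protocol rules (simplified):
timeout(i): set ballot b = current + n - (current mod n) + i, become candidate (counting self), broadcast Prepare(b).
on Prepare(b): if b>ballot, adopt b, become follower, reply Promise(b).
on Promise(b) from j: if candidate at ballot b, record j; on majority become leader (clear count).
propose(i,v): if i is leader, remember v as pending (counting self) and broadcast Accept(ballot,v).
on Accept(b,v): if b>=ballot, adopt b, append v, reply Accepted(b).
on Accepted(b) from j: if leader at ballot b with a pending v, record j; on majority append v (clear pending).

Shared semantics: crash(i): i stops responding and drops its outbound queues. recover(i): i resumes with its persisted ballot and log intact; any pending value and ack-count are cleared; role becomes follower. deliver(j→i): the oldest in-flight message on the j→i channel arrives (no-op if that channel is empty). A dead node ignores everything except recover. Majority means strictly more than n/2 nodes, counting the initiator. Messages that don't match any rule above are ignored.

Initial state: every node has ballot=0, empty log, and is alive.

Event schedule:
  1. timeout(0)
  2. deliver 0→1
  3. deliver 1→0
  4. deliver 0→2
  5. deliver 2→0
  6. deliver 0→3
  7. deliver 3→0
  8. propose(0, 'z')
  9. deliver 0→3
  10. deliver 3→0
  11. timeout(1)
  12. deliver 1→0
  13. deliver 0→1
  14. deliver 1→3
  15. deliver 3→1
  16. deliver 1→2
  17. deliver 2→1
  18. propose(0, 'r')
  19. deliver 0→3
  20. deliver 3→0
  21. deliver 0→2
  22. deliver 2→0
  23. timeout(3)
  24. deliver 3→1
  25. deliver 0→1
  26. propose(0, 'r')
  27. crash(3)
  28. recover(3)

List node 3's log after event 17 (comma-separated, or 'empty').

z

after 1 — timeout(0): n0:cand/b4/[-]
after 2 — deliver 0→1: n1:foll/b4/[-]
after 3 — deliver 1→0: ·
after 4 — deliver 0→2: n2:foll/b4/[-]
after 5 — deliver 2→0: n0:lead/b4/[-]
after 6 — deliver 0→3: n3:foll/b4/[-]
after 7 — deliver 3→0: ·
after 8 — propose(0,'z'): ·
after 9 — deliver 0→3: n3:foll/b4/[z]
after 10 — deliver 3→0: ·
after 11 — timeout(1): n1:cand/b9/[-]
after 12 — deliver 1→0: n0:foll/b9/[-]
after 13 — deliver 0→1: ·
after 14 — deliver 1→3: n3:foll/b9/[z]
after 15 — deliver 3→1: ·
after 16 — deliver 1→2: n2:foll/b9/[-]
after 17 — deliver 2→1: n1:lead/b9/[-]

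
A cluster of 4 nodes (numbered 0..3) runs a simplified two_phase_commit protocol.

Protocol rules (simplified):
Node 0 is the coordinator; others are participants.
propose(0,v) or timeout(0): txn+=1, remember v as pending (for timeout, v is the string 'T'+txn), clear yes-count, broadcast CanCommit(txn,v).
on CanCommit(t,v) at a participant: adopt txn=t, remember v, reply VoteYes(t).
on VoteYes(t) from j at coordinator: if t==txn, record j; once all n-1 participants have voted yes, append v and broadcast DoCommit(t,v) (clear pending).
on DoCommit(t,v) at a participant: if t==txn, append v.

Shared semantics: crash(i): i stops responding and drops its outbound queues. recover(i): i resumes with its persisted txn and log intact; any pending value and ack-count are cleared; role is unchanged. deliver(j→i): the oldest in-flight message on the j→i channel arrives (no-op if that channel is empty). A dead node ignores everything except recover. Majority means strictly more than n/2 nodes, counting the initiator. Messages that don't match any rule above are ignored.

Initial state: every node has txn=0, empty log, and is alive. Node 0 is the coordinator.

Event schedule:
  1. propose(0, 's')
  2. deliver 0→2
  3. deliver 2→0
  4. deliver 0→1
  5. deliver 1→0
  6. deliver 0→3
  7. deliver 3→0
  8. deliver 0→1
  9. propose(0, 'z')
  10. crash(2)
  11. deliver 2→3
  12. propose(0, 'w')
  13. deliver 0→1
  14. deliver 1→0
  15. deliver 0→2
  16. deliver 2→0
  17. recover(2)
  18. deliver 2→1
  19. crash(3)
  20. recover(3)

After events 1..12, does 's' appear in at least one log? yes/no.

[1] propose(0,'s') → N0(coor t1 [-])
[2] deliver 0→2 → N2(part t1 [-])
[3] deliver 2→0 → ∅
[4] deliver 0→1 → N1(part t1 [-])
[5] deliver 1→0 → ∅
[6] deliver 0→3 → N3(part t1 [-])
[7] deliver 3→0 → N0(coor t1 [s])
[8] deliver 0→1 → N1(part t1 [s])
[9] propose(0,'z') → N0(coor t2 [s])
[10] crash(2) → N2(✗part t1 [-])
[11] deliver 2→3 → ∅
[12] propose(0,'w') → N0(coor t3 [s])

yes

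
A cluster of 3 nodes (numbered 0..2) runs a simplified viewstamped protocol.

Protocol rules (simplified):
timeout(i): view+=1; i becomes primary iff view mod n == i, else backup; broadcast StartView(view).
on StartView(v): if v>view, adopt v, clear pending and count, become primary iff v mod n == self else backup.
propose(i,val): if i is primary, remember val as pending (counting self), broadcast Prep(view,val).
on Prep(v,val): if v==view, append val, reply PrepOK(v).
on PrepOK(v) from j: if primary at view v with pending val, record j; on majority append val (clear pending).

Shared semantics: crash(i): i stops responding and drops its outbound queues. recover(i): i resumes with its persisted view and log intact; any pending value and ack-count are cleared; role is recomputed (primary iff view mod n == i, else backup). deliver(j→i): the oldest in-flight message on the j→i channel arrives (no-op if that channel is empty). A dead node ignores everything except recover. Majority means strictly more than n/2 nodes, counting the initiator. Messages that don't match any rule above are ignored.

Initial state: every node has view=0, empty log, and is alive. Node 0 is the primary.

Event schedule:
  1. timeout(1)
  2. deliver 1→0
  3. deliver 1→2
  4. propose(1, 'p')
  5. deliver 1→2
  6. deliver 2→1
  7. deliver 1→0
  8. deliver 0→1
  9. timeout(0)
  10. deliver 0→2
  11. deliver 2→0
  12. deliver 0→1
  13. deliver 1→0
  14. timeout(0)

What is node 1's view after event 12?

2

1. timeout(1):  <1:prim v1 ->
2. deliver 1→0:  <0:back v1 ->
3. deliver 1→2:  <2:back v1 ->
4. propose(1,'p'):  nop
5. deliver 1→2:  <2:back v1 p>
6. deliver 2→1:  <1:prim v1 p>
7. deliver 1→0:  <0:back v1 p>
8. deliver 0→1:  nop
9. timeout(0):  <0:back v2 p>
10. deliver 0→2:  <2:prim v2 p>
11. deliver 2→0:  nop
12. deliver 0→1:  <1:back v2 p>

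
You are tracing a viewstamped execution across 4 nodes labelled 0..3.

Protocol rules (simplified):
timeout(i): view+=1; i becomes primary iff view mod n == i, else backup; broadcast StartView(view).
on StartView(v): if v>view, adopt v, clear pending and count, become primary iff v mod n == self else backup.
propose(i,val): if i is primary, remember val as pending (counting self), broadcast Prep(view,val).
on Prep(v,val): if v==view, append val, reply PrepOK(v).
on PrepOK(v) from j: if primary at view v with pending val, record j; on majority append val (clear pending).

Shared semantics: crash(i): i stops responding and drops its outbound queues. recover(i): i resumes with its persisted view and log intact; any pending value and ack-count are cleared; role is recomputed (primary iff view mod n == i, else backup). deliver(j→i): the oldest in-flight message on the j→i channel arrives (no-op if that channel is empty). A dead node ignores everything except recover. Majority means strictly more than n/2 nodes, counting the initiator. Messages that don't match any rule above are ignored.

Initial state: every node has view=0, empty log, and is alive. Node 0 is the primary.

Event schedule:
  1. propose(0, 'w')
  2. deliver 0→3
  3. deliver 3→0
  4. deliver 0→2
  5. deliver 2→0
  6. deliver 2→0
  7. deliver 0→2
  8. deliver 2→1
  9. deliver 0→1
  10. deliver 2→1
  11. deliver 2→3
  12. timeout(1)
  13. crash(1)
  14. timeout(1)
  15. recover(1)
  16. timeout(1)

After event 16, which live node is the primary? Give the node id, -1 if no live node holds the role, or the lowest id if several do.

0

step 1 propose(0,'w'): —
step 2 deliver 0→3: 3={back,v=0,log=w}
step 3 deliver 3→0: —
step 4 deliver 0→2: 2={back,v=0,log=w}
step 5 deliver 2→0: 0={prim,v=0,log=w}
step 6 deliver 2→0: —
step 7 deliver 0→2: —
step 8 deliver 2→1: —
step 9 deliver 0→1: 1={back,v=0,log=w}
step 10 deliver 2→1: —
step 11 deliver 2→3: —
step 12 timeout(1): 1={prim,v=1,log=w}
step 13 crash(1): 1={✗prim,v=1,log=w}
step 14 timeout(1): —
step 15 recover(1): 1={prim,v=1,log=w}
step 16 timeout(1): 1={back,v=2,log=w}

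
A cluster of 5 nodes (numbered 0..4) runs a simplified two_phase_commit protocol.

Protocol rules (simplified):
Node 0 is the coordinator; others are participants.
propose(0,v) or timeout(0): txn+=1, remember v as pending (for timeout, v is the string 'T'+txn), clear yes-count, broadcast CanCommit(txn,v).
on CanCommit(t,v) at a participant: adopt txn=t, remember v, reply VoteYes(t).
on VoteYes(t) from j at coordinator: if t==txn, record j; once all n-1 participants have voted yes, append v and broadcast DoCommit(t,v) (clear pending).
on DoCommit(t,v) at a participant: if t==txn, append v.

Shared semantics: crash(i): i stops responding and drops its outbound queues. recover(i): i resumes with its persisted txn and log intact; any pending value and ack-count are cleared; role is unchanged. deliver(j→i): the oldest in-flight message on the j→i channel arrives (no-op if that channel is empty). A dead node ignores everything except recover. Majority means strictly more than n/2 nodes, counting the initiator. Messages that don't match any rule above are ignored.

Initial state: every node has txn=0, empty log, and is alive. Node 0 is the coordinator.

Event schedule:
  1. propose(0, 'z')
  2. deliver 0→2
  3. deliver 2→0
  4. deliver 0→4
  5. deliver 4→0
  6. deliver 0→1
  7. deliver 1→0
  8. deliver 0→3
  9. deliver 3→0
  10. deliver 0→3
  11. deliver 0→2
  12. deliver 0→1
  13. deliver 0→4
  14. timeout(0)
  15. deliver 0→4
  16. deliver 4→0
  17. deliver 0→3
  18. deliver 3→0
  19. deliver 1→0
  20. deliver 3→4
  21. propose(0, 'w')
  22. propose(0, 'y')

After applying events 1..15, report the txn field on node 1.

e1 propose(0,'z'): 0[coor,t=1,-]
e2 deliver 0→2: 2[part,t=1,-]
e3 deliver 2→0: ·
e4 deliver 0→4: 4[part,t=1,-]
e5 deliver 4→0: ·
e6 deliver 0→1: 1[part,t=1,-]
e7 deliver 1→0: ·
e8 deliver 0→3: 3[part,t=1,-]
e9 deliver 3→0: 0[coor,t=1,z]
e10 deliver 0→3: 3[part,t=1,z]
e11 deliver 0→2: 2[part,t=1,z]
e12 deliver 0→1: 1[part,t=1,z]
e13 deliver 0→4: 4[part,t=1,z]
e14 timeout(0): 0[coor,t=2,z]
e15 deliver 0→4: 4[part,t=2,z]

1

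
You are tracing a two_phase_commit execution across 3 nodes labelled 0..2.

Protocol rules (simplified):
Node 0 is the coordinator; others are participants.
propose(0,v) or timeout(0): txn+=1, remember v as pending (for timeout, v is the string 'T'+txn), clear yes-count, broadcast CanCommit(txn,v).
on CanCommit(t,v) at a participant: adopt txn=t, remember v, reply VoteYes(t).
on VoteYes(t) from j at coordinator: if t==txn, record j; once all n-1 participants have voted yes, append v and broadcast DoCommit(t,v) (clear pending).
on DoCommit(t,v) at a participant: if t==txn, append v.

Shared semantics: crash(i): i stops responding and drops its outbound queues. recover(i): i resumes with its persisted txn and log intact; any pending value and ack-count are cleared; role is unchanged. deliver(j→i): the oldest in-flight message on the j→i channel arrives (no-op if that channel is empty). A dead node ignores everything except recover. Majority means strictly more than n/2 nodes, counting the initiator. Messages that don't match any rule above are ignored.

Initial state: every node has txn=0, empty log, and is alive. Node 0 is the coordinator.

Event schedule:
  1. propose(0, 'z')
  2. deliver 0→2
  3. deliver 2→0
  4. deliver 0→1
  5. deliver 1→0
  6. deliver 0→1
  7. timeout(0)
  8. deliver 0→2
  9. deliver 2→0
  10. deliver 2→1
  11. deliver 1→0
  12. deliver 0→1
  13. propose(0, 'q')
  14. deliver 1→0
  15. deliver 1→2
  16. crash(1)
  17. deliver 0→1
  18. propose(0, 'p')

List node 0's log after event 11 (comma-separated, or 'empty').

e1 propose(0,'z'): 0[coor,t=1,-]
e2 deliver 0→2: 2[part,t=1,-]
e3 deliver 2→0: ·
e4 deliver 0→1: 1[part,t=1,-]
e5 deliver 1→0: 0[coor,t=1,z]
e6 deliver 0→1: 1[part,t=1,z]
e7 timeout(0): 0[coor,t=2,z]
e8 deliver 0→2: 2[part,t=1,z]
e9 deliver 2→0: ·
e10 deliver 2→1: ·
e11 deliver 1→0: ·

z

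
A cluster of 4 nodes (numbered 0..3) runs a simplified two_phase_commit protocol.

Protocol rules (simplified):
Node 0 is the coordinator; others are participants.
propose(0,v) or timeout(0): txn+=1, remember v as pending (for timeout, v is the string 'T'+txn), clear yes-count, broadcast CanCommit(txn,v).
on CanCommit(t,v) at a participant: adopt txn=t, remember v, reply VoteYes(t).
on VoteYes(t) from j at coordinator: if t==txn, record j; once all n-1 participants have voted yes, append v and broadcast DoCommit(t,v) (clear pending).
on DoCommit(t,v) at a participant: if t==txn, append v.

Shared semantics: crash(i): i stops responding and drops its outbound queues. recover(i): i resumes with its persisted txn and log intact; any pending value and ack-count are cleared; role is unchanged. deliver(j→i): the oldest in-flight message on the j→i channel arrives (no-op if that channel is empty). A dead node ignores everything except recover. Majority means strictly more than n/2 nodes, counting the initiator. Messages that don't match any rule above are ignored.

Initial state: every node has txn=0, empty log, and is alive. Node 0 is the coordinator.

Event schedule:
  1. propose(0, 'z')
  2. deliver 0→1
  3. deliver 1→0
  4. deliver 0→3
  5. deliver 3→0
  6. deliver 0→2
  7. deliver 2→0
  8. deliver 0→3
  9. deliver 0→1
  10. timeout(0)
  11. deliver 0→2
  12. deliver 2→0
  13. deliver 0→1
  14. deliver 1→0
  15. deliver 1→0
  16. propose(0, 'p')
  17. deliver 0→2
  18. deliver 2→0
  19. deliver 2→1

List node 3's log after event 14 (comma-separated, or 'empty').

e1 propose(0,'z'): 0[coor,t=1,-]
e2 deliver 0→1: 1[part,t=1,-]
e3 deliver 1→0: ·
e4 deliver 0→3: 3[part,t=1,-]
e5 deliver 3→0: ·
e6 deliver 0→2: 2[part,t=1,-]
e7 deliver 2→0: 0[coor,t=1,z]
e8 deliver 0→3: 3[part,t=1,z]
e9 deliver 0→1: 1[part,t=1,z]
e10 timeout(0): 0[coor,t=2,z]
e11 deliver 0→2: 2[part,t=1,z]
e12 deliver 2→0: ·
e13 deliver 0→1: 1[part,t=2,z]
e14 deliver 1→0: ·

z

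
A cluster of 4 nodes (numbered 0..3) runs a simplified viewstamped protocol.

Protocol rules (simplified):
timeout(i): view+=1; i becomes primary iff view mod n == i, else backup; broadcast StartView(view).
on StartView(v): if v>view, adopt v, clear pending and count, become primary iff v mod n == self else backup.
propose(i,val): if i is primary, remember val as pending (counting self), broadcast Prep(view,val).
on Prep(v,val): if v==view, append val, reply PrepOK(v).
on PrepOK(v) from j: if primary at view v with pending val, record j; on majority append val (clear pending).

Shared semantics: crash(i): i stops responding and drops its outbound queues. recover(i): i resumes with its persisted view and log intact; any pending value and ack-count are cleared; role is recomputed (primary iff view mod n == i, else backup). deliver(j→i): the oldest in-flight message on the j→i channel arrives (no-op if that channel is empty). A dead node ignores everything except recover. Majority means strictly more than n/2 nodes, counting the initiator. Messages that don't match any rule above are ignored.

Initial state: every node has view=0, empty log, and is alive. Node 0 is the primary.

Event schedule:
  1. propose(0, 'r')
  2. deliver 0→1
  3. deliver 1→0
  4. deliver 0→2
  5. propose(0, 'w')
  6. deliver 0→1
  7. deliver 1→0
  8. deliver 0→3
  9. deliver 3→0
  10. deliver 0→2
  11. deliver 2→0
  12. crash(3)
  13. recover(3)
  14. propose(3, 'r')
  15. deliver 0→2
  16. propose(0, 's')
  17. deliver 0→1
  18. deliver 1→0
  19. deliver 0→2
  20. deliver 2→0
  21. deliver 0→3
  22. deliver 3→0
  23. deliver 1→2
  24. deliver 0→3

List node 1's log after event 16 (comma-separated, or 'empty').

r,w

e1 propose(0,'r'): ·
e2 deliver 0→1: 1[back,v=0,r]
e3 deliver 1→0: ·
e4 deliver 0→2: 2[back,v=0,r]
e5 propose(0,'w'): ·
e6 deliver 0→1: 1[back,v=0,r,w]
e7 deliver 1→0: ·
e8 deliver 0→3: 3[back,v=0,r]
e9 deliver 3→0: 0[prim,v=0,w]
e10 deliver 0→2: 2[back,v=0,r,w]
e11 deliver 2→0: ·
e12 crash(3): 3[✗back,v=0,r]
e13 recover(3): 3[back,v=0,r]
e14 propose(3,'r'): ·
e15 deliver 0→2: ·
e16 propose(0,'s'): ·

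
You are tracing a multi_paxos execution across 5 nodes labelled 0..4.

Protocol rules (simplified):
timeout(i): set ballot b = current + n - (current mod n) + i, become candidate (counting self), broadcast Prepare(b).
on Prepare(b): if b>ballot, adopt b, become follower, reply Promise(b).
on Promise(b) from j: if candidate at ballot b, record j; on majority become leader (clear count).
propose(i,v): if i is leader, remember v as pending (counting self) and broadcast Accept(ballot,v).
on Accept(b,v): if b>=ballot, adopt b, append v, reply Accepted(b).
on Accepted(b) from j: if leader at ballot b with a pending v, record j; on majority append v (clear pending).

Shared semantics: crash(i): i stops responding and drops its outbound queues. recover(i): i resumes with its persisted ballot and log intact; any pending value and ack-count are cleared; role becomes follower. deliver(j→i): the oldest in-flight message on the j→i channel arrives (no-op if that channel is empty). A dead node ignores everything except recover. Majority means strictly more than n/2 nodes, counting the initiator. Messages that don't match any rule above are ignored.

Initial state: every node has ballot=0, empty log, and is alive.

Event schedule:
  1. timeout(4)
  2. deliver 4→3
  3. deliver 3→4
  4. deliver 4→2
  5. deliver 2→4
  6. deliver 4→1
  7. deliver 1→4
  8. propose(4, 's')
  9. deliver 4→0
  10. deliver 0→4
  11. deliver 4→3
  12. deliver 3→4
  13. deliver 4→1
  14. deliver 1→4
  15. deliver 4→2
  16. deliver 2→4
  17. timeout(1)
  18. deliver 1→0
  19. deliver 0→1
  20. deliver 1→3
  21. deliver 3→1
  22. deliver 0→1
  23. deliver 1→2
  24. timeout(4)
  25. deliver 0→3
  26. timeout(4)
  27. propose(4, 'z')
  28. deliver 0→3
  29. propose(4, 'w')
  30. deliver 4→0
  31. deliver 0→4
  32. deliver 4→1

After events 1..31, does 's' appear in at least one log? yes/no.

1. timeout(4):  <4:cand b9 ->
2. deliver 4→3:  <3:foll b9 ->
3. deliver 3→4:  nop
4. deliver 4→2:  <2:foll b9 ->
5. deliver 2→4:  <4:lead b9 ->
6. deliver 4→1:  <1:foll b9 ->
7. deliver 1→4:  nop
8. propose(4,'s'):  nop
9. deliver 4→0:  <0:foll b9 ->
10. deliver 0→4:  nop
11. deliver 4→3:  <3:foll b9 s>
12. deliver 3→4:  nop
13. deliver 4→1:  <1:foll b9 s>
14. deliver 1→4:  <4:lead b9 s>
15. deliver 4→2:  <2:foll b9 s>
16. deliver 2→4:  nop
17. timeout(1):  <1:cand b11 s>
18. deliver 1→0:  <0:foll b11 ->
19. deliver 0→1:  nop
20. deliver 1→3:  <3:foll b11 s>
21. deliver 3→1:  <1:lead b11 s>
22. deliver 0→1:  nop
23. deliver 1→2:  <2:foll b11 s>
24. timeout(4):  <4:cand b14 s>
25. deliver 0→3:  nop
26. timeout(4):  <4:cand b19 s>
27. propose(4,'z'):  nop
28. deliver 0→3:  nop
29. propose(4,'w'):  nop
30. deliver 4→0:  nop
31. deliver 0→4:  nop

yes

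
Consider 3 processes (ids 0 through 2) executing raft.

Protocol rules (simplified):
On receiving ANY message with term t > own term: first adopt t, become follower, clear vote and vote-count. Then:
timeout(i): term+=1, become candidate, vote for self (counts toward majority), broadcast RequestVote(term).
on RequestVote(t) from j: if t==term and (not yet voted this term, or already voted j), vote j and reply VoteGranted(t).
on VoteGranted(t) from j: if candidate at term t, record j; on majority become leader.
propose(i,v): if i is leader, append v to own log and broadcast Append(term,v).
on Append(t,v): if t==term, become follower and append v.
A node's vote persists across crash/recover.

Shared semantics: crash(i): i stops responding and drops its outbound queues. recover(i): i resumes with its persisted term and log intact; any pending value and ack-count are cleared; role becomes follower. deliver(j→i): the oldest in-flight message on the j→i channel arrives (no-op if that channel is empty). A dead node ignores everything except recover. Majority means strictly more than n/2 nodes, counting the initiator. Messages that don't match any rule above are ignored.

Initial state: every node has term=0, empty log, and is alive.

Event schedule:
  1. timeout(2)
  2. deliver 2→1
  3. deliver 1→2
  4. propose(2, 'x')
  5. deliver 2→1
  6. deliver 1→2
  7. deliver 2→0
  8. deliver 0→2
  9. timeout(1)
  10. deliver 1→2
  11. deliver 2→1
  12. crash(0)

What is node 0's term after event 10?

1

after 1 — timeout(2): n2:cand/t1/[-]
after 2 — deliver 2→1: n1:foll/t1/[-]
after 3 — deliver 1→2: n2:lead/t1/[-]
after 4 — propose(2,'x'): n2:lead/t1/[x]
after 5 — deliver 2→1: n1:foll/t1/[x]
after 6 — deliver 1→2: ·
after 7 — deliver 2→0: n0:foll/t1/[-]
after 8 — deliver 0→2: ·
after 9 — timeout(1): n1:cand/t2/[x]
after 10 — deliver 1→2: n2:foll/t2/[x]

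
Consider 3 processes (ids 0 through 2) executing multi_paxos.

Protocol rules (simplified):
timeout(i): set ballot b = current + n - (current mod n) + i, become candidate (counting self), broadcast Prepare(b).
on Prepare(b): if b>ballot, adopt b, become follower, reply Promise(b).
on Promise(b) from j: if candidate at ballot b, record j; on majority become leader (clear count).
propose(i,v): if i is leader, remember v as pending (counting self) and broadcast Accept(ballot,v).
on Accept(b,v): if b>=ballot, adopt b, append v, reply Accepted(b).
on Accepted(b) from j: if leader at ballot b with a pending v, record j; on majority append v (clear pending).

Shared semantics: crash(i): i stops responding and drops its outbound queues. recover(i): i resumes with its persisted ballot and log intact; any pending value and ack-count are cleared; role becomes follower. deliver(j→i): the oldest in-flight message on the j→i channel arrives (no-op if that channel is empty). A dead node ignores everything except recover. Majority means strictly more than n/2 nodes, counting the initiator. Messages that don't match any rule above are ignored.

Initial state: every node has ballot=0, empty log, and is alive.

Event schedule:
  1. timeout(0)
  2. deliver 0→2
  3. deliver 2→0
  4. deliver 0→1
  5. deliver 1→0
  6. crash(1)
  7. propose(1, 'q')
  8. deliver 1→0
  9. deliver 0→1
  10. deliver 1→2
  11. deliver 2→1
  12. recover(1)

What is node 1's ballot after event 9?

3

step 1 timeout(0): 0={cand,b=3,log=-}
step 2 deliver 0→2: 2={foll,b=3,log=-}
step 3 deliver 2→0: 0={lead,b=3,log=-}
step 4 deliver 0→1: 1={foll,b=3,log=-}
step 5 deliver 1→0: —
step 6 crash(1): 1={✗foll,b=3,log=-}
step 7 propose(1,'q'): —
step 8 deliver 1→0: —
step 9 deliver 0→1: —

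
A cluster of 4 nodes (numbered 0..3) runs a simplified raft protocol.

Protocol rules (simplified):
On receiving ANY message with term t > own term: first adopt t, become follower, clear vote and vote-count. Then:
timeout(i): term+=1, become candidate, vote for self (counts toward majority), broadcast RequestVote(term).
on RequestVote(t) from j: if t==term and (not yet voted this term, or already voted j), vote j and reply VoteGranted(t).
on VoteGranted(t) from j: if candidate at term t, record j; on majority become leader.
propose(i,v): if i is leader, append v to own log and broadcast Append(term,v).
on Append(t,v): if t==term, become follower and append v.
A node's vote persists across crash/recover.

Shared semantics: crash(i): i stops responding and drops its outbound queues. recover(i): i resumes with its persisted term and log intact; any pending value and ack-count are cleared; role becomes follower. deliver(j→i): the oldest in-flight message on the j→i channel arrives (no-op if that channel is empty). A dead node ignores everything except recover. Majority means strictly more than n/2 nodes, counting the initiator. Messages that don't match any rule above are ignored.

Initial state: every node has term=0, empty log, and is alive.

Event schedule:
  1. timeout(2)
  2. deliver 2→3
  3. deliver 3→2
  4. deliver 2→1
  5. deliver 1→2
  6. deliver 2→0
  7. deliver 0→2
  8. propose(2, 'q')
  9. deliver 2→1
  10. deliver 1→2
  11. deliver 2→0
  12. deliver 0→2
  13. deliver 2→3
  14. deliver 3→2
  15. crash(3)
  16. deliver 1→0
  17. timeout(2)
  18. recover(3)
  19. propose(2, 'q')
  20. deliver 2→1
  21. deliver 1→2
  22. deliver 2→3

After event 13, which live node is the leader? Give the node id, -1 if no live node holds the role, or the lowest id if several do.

2

step 1 timeout(2): 2={cand,t=1,log=-}
step 2 deliver 2→3: 3={foll,t=1,log=-}
step 3 deliver 3→2: —
step 4 deliver 2→1: 1={foll,t=1,log=-}
step 5 deliver 1→2: 2={lead,t=1,log=-}
step 6 deliver 2→0: 0={foll,t=1,log=-}
step 7 deliver 0→2: —
step 8 propose(2,'q'): 2={lead,t=1,log=q}
step 9 deliver 2→1: 1={foll,t=1,log=q}
step 10 deliver 1→2: —
step 11 deliver 2→0: 0={foll,t=1,log=q}
step 12 deliver 0→2: —
step 13 deliver 2→3: 3={foll,t=1,log=q}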